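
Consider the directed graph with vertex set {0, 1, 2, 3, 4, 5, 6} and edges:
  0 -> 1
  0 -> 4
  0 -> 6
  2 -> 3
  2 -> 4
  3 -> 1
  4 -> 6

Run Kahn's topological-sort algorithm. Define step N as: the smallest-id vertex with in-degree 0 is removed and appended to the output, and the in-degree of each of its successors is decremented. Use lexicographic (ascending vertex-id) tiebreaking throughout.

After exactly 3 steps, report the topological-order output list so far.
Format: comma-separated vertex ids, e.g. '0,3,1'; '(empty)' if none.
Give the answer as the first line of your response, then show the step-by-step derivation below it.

0,2,3

step 1: output 0; order=[0]; indeg=(0,1,0,1,1,0,1)
step 2: output 2; order=[0,2]; indeg=(0,1,0,0,0,0,1)
step 3: output 3; order=[0,2,3]; indeg=(0,0,0,0,0,0,1)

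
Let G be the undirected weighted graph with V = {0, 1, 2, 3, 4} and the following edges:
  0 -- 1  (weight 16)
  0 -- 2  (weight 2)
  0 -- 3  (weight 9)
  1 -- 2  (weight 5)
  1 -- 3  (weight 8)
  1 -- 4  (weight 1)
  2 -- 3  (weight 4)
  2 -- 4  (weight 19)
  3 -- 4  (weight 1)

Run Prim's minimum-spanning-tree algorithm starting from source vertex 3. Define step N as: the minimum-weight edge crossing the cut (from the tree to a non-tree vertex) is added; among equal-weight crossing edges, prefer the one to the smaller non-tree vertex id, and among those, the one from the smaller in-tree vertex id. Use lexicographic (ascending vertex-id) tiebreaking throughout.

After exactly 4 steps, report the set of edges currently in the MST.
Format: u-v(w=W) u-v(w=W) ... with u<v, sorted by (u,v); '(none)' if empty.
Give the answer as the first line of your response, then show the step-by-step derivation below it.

0-2(w=2) 1-4(w=1) 2-3(w=4) 3-4(w=1)

step 1: add edge 3-4 (w=1); MST = {3-4(w=1)}
step 2: add edge 1-4 (w=1); MST = {1-4(w=1) 3-4(w=1)}
step 3: add edge 2-3 (w=4); MST = {1-4(w=1) 2-3(w=4) 3-4(w=1)}
step 4: add edge 0-2 (w=2); MST = {0-2(w=2) 1-4(w=1) 2-3(w=4) 3-4(w=1)}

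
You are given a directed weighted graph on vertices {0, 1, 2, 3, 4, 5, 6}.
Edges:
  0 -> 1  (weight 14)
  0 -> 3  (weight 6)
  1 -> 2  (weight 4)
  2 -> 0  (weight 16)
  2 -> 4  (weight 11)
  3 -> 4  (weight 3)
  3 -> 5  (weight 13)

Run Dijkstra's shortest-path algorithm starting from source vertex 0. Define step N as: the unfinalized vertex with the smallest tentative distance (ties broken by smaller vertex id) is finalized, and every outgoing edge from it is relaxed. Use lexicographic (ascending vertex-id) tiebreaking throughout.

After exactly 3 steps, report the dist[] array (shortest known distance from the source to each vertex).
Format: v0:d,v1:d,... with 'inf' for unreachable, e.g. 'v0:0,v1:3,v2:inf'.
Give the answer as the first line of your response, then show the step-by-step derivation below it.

v0:0,v1:14,v2:inf,v3:6,v4:9,v5:19,v6:inf

step 1: dist = v0:0,v1:14,v2:inf,v3:6,v4:inf,v5:inf,v6:inf
step 2: dist = v0:0,v1:14,v2:inf,v3:6,v4:9,v5:19,v6:inf
step 3: dist = v0:0,v1:14,v2:inf,v3:6,v4:9,v5:19,v6:inf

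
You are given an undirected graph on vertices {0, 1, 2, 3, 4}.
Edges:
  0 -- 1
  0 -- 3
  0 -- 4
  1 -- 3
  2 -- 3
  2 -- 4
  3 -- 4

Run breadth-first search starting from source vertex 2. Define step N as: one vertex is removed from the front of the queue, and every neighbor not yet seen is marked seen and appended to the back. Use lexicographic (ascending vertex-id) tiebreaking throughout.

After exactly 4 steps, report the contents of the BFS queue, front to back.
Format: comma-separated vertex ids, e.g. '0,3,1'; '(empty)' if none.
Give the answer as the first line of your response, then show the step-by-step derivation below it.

1

step 1: dequeue 2; queue=[3,4]; order=2
step 2: dequeue 3; queue=[4,0,1]; order=2,3
step 3: dequeue 4; queue=[0,1]; order=2,3,4
step 4: dequeue 0; queue=[1]; order=2,3,4,0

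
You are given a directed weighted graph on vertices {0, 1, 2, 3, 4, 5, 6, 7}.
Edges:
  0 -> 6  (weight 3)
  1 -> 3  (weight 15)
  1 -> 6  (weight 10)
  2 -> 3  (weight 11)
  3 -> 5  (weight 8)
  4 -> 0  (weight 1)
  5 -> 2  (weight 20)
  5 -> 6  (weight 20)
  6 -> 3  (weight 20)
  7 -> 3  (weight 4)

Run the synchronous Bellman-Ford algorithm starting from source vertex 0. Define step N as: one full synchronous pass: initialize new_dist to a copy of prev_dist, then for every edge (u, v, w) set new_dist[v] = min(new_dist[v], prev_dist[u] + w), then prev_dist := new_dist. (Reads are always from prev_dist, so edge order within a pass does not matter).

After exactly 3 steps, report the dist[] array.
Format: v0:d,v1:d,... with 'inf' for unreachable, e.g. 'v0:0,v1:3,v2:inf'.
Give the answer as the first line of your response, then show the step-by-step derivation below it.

v0:0,v1:inf,v2:inf,v3:23,v4:inf,v5:31,v6:3,v7:inf

step 1: dist = v0:0,v1:inf,v2:inf,v3:inf,v4:inf,v5:inf,v6:3,v7:inf
step 2: dist = v0:0,v1:inf,v2:inf,v3:23,v4:inf,v5:inf,v6:3,v7:inf
step 3: dist = v0:0,v1:inf,v2:inf,v3:23,v4:inf,v5:31,v6:3,v7:inf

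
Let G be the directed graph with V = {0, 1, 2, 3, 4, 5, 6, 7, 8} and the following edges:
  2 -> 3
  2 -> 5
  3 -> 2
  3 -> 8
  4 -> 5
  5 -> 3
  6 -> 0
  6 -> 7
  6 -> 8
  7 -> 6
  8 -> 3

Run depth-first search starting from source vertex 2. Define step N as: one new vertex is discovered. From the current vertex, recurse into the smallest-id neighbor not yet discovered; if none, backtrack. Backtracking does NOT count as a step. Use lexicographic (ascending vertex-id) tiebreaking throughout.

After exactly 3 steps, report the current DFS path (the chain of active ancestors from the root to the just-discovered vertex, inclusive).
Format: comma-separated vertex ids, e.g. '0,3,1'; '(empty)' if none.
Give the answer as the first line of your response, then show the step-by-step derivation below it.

2,3,8

step 1: discover 2; path=2; order=2
step 2: discover 3; path=2>3; order=2,3
step 3: discover 8; path=2>3>8; order=2,3,8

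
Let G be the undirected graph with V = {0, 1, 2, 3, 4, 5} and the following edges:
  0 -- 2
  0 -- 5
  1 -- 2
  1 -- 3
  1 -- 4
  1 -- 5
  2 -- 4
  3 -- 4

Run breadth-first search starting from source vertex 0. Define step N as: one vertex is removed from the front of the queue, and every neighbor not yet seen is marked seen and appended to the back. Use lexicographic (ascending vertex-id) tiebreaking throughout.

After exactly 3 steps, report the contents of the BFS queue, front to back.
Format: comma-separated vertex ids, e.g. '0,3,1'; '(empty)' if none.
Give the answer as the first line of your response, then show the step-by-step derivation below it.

1,4

step 1: dequeue 0; queue=[2,5]; order=0
step 2: dequeue 2; queue=[5,1,4]; order=0,2
step 3: dequeue 5; queue=[1,4]; order=0,2,5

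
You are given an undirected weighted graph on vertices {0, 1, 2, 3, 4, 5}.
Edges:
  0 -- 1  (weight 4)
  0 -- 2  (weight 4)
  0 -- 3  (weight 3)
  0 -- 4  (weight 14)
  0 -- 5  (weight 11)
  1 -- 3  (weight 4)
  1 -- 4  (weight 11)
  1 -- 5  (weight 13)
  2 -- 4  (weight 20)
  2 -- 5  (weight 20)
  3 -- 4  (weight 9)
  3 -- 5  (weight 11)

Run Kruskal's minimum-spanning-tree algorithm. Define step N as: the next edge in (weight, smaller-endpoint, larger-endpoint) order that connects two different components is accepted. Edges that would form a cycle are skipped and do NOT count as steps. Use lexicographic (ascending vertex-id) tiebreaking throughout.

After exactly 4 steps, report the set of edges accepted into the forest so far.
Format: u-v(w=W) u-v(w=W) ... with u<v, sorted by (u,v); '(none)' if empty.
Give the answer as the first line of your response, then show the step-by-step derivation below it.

0-1(w=4) 0-2(w=4) 0-3(w=3) 3-4(w=9)

step 1: add edge 0-3 (w=3); MST = {0-3(w=3)}
step 2: add edge 0-1 (w=4); MST = {0-1(w=4) 0-3(w=3)}
step 3: add edge 0-2 (w=4); MST = {0-1(w=4) 0-2(w=4) 0-3(w=3)}
step 4: add edge 3-4 (w=9); MST = {0-1(w=4) 0-2(w=4) 0-3(w=3) 3-4(w=9)}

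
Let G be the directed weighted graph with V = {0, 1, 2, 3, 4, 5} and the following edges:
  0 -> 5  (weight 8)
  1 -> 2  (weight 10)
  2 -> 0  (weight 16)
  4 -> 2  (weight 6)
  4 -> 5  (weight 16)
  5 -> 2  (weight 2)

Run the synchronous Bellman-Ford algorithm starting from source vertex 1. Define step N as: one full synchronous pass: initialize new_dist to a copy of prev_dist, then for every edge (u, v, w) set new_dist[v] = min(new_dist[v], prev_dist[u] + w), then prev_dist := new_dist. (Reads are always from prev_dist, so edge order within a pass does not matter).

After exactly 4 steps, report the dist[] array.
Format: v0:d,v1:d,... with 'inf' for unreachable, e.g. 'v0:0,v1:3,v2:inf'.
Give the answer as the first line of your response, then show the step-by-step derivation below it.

v0:26,v1:0,v2:10,v3:inf,v4:inf,v5:34

step 1: dist = v0:inf,v1:0,v2:10,v3:inf,v4:inf,v5:inf
step 2: dist = v0:26,v1:0,v2:10,v3:inf,v4:inf,v5:inf
step 3: dist = v0:26,v1:0,v2:10,v3:inf,v4:inf,v5:34
step 4: dist = v0:26,v1:0,v2:10,v3:inf,v4:inf,v5:34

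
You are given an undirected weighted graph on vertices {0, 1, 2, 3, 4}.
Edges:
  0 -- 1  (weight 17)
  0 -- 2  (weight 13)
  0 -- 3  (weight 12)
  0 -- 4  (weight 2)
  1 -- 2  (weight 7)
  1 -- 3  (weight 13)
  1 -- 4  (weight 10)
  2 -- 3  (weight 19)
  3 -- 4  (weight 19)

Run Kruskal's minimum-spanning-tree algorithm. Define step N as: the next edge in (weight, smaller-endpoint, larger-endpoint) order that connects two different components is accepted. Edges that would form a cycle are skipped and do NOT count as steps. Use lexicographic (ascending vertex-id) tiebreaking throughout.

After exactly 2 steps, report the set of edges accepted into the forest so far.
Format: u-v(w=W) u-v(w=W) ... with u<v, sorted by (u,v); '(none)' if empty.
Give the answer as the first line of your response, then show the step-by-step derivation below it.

0-4(w=2) 1-2(w=7)

step 1: add edge 0-4 (w=2); MST = {0-4(w=2)}
step 2: add edge 1-2 (w=7); MST = {0-4(w=2) 1-2(w=7)}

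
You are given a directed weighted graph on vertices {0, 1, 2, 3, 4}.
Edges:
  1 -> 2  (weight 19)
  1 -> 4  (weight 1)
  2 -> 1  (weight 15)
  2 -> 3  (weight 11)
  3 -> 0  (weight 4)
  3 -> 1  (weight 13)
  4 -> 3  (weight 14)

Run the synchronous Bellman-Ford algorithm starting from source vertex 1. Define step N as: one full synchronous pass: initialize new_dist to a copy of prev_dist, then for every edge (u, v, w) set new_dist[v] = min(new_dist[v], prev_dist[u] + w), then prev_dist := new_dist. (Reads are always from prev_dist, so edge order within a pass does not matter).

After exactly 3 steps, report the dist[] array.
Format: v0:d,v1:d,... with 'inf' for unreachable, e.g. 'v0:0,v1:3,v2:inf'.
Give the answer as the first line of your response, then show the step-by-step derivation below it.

v0:19,v1:0,v2:19,v3:15,v4:1

step 1: dist = v0:inf,v1:0,v2:19,v3:inf,v4:1
step 2: dist = v0:inf,v1:0,v2:19,v3:15,v4:1
step 3: dist = v0:19,v1:0,v2:19,v3:15,v4:1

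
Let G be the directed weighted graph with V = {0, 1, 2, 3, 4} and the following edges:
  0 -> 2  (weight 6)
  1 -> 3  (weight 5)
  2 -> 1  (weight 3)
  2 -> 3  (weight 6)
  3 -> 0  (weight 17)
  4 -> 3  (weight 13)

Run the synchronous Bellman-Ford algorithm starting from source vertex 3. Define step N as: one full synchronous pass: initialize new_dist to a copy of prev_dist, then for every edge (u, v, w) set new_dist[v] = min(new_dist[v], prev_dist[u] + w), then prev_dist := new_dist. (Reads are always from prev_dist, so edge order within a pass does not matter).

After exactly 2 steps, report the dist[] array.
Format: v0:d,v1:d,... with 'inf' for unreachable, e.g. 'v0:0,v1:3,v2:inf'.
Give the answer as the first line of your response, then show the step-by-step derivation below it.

v0:17,v1:inf,v2:23,v3:0,v4:inf

step 1: dist = v0:17,v1:inf,v2:inf,v3:0,v4:inf
step 2: dist = v0:17,v1:inf,v2:23,v3:0,v4:inf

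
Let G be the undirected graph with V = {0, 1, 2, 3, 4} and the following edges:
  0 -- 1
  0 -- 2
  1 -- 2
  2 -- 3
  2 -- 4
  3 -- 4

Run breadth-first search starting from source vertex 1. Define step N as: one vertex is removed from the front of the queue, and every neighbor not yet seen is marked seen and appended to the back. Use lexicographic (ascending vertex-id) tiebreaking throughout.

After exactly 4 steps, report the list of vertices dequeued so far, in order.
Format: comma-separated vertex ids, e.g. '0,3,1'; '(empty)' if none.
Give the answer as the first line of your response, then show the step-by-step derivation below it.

1,0,2,3

step 1: dequeue 1; queue=[0,2]; order=1
step 2: dequeue 0; queue=[2]; order=1,0
step 3: dequeue 2; queue=[3,4]; order=1,0,2
step 4: dequeue 3; queue=[4]; order=1,0,2,3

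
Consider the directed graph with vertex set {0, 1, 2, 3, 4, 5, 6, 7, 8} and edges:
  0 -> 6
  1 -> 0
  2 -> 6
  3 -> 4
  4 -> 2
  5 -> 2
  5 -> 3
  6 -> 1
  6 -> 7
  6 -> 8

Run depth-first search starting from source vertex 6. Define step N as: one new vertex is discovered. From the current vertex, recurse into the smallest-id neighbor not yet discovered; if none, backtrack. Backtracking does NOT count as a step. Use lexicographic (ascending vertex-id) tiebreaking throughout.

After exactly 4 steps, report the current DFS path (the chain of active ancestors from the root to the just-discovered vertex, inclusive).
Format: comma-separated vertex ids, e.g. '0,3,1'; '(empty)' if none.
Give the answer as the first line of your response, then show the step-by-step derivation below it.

6,7

step 1: discover 6; path=6; order=6
step 2: discover 1; path=6>1; order=6,1
step 3: discover 0; path=6>1>0; order=6,1,0
step 4: discover 7; path=6>7; order=6,1,0,7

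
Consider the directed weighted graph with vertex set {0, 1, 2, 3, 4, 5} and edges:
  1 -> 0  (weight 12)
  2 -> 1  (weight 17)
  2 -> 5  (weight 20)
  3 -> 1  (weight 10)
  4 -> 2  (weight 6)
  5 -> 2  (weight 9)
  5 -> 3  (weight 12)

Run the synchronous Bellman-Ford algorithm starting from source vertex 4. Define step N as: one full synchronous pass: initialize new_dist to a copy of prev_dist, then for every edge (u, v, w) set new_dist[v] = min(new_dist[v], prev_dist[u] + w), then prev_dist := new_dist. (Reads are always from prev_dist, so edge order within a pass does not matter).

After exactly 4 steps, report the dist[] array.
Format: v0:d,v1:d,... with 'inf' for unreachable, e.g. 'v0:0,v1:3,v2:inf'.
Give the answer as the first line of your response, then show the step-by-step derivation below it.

v0:35,v1:23,v2:6,v3:38,v4:0,v5:26

step 1: dist = v0:inf,v1:inf,v2:6,v3:inf,v4:0,v5:inf
step 2: dist = v0:inf,v1:23,v2:6,v3:inf,v4:0,v5:26
step 3: dist = v0:35,v1:23,v2:6,v3:38,v4:0,v5:26
step 4: dist = v0:35,v1:23,v2:6,v3:38,v4:0,v5:26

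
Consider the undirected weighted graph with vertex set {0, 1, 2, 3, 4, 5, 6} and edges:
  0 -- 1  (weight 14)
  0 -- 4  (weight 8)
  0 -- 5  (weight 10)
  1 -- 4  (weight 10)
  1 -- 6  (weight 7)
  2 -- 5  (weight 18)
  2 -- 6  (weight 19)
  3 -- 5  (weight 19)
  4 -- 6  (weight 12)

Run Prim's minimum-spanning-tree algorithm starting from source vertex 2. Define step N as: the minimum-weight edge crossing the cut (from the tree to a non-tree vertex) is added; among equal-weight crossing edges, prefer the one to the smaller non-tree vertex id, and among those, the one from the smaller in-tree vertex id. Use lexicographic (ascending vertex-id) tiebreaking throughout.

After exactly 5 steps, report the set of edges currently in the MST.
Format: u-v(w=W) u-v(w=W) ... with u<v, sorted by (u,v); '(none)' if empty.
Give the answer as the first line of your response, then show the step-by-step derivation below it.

0-4(w=8) 0-5(w=10) 1-4(w=10) 1-6(w=7) 2-5(w=18)

step 1: add edge 2-5 (w=18); MST = {2-5(w=18)}
step 2: add edge 0-5 (w=10); MST = {0-5(w=10) 2-5(w=18)}
step 3: add edge 0-4 (w=8); MST = {0-4(w=8) 0-5(w=10) 2-5(w=18)}
step 4: add edge 1-4 (w=10); MST = {0-4(w=8) 0-5(w=10) 1-4(w=10) 2-5(w=18)}
step 5: add edge 1-6 (w=7); MST = {0-4(w=8) 0-5(w=10) 1-4(w=10) 1-6(w=7) 2-5(w=18)}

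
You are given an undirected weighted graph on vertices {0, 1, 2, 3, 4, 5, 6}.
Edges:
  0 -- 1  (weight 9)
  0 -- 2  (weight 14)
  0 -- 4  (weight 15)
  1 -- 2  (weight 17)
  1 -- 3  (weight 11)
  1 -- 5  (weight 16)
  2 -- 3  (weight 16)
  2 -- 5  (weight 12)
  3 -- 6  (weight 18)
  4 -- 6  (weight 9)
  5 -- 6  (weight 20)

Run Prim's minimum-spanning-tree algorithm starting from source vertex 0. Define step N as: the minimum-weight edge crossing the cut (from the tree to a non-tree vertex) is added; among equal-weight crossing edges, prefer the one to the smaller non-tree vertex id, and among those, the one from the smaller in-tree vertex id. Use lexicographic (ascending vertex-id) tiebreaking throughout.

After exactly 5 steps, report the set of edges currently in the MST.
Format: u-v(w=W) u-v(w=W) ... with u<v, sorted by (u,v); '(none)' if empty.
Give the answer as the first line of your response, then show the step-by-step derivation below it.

0-1(w=9) 0-2(w=14) 0-4(w=15) 1-3(w=11) 2-5(w=12)

step 1: add edge 0-1 (w=9); MST = {0-1(w=9)}
step 2: add edge 1-3 (w=11); MST = {0-1(w=9) 1-3(w=11)}
step 3: add edge 0-2 (w=14); MST = {0-1(w=9) 0-2(w=14) 1-3(w=11)}
step 4: add edge 2-5 (w=12); MST = {0-1(w=9) 0-2(w=14) 1-3(w=11) 2-5(w=12)}
step 5: add edge 0-4 (w=15); MST = {0-1(w=9) 0-2(w=14) 0-4(w=15) 1-3(w=11) 2-5(w=12)}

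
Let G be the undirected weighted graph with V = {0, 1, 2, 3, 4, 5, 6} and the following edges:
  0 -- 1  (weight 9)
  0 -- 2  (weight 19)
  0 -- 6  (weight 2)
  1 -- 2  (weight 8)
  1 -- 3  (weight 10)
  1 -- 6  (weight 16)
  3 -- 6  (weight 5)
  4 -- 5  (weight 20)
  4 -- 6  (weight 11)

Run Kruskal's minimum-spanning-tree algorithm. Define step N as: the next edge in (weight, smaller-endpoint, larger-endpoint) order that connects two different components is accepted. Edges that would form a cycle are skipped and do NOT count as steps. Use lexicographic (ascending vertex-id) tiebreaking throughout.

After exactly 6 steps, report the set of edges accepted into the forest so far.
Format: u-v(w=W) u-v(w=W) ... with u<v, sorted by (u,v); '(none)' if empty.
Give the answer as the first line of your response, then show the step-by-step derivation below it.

0-1(w=9) 0-6(w=2) 1-2(w=8) 3-6(w=5) 4-5(w=20) 4-6(w=11)

step 1: add edge 0-6 (w=2); MST = {0-6(w=2)}
step 2: add edge 3-6 (w=5); MST = {0-6(w=2) 3-6(w=5)}
step 3: add edge 1-2 (w=8); MST = {0-6(w=2) 1-2(w=8) 3-6(w=5)}
step 4: add edge 0-1 (w=9); MST = {0-1(w=9) 0-6(w=2) 1-2(w=8) 3-6(w=5)}
step 5: add edge 4-6 (w=11); MST = {0-1(w=9) 0-6(w=2) 1-2(w=8) 3-6(w=5) 4-6(w=11)}
step 6: add edge 4-5 (w=20); MST = {0-1(w=9) 0-6(w=2) 1-2(w=8) 3-6(w=5) 4-5(w=20) 4-6(w=11)}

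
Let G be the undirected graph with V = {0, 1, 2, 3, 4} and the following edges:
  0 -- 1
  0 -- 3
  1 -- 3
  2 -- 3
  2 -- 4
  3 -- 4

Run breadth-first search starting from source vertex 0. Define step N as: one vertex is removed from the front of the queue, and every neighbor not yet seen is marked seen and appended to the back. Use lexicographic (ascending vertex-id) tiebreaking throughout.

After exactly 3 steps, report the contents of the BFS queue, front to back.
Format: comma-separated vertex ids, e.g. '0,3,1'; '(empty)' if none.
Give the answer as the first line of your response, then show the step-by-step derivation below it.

2,4

step 1: dequeue 0; queue=[1,3]; order=0
step 2: dequeue 1; queue=[3]; order=0,1
step 3: dequeue 3; queue=[2,4]; order=0,1,3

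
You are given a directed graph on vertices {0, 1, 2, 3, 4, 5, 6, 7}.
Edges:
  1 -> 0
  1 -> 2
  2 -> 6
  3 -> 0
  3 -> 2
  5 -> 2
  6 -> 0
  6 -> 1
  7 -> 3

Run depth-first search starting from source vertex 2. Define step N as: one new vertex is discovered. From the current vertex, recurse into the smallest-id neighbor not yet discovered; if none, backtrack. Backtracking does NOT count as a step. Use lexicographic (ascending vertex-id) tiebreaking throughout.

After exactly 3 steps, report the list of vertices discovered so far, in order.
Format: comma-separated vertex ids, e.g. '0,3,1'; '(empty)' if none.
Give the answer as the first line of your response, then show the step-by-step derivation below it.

2,6,0

step 1: discover 2; path=2; order=2
step 2: discover 6; path=2>6; order=2,6
step 3: discover 0; path=2>6>0; order=2,6,0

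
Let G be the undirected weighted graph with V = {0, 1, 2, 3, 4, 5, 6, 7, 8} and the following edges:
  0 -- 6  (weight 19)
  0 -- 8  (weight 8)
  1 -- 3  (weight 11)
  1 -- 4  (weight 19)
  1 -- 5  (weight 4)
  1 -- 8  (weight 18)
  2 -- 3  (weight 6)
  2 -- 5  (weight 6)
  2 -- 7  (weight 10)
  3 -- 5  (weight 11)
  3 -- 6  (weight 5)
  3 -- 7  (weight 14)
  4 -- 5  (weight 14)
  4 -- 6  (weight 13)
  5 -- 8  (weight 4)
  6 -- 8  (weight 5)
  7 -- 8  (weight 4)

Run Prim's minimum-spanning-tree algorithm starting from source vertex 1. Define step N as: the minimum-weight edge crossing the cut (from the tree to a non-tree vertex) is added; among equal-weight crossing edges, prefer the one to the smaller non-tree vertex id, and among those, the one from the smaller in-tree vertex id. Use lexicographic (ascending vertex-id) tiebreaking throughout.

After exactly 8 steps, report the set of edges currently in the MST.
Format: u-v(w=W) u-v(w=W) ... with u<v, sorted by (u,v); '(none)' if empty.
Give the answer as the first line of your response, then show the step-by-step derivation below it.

0-8(w=8) 1-5(w=4) 2-3(w=6) 3-6(w=5) 4-6(w=13) 5-8(w=4) 6-8(w=5) 7-8(w=4)

step 1: add edge 1-5 (w=4); MST = {1-5(w=4)}
step 2: add edge 5-8 (w=4); MST = {1-5(w=4) 5-8(w=4)}
step 3: add edge 7-8 (w=4); MST = {1-5(w=4) 5-8(w=4) 7-8(w=4)}
step 4: add edge 6-8 (w=5); MST = {1-5(w=4) 5-8(w=4) 6-8(w=5) 7-8(w=4)}
step 5: add edge 3-6 (w=5); MST = {1-5(w=4) 3-6(w=5) 5-8(w=4) 6-8(w=5) 7-8(w=4)}
step 6: add edge 2-3 (w=6); MST = {1-5(w=4) 2-3(w=6) 3-6(w=5) 5-8(w=4) 6-8(w=5) 7-8(w=4)}
step 7: add edge 0-8 (w=8); MST = {0-8(w=8) 1-5(w=4) 2-3(w=6) 3-6(w=5) 5-8(w=4) 6-8(w=5) 7-8(w=4)}
step 8: add edge 4-6 (w=13); MST = {0-8(w=8) 1-5(w=4) 2-3(w=6) 3-6(w=5) 4-6(w=13) 5-8(w=4) 6-8(w=5) 7-8(w=4)}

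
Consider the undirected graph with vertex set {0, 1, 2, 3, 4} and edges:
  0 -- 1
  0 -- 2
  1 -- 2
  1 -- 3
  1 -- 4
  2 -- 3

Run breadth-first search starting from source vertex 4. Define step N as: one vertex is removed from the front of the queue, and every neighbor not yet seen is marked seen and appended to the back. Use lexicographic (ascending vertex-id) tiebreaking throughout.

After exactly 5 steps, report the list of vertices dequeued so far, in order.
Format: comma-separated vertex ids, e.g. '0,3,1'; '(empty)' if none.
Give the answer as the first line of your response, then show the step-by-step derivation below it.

4,1,0,2,3

step 1: dequeue 4; queue=[1]; order=4
step 2: dequeue 1; queue=[0,2,3]; order=4,1
step 3: dequeue 0; queue=[2,3]; order=4,1,0
step 4: dequeue 2; queue=[3]; order=4,1,0,2
step 5: dequeue 3; queue=[(empty)]; order=4,1,0,2,3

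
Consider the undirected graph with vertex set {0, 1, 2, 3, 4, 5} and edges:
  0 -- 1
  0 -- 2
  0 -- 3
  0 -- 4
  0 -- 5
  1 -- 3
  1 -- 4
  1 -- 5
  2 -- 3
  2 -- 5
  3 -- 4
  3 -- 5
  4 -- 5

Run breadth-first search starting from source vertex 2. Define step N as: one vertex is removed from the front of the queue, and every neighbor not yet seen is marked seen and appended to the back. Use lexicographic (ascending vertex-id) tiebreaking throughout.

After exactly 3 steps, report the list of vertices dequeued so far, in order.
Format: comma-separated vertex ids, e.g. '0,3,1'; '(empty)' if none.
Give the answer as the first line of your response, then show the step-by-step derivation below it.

2,0,3

step 1: dequeue 2; queue=[0,3,5]; order=2
step 2: dequeue 0; queue=[3,5,1,4]; order=2,0
step 3: dequeue 3; queue=[5,1,4]; order=2,0,3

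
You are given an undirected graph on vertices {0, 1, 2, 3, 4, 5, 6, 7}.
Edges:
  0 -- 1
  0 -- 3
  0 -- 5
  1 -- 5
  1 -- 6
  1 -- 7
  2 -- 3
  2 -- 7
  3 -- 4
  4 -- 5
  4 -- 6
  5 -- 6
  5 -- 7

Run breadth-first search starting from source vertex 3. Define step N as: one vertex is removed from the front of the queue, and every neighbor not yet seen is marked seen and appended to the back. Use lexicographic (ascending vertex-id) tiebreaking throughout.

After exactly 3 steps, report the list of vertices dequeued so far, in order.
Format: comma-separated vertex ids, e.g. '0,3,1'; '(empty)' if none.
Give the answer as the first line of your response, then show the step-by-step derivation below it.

3,0,2

step 1: dequeue 3; queue=[0,2,4]; order=3
step 2: dequeue 0; queue=[2,4,1,5]; order=3,0
step 3: dequeue 2; queue=[4,1,5,7]; order=3,0,2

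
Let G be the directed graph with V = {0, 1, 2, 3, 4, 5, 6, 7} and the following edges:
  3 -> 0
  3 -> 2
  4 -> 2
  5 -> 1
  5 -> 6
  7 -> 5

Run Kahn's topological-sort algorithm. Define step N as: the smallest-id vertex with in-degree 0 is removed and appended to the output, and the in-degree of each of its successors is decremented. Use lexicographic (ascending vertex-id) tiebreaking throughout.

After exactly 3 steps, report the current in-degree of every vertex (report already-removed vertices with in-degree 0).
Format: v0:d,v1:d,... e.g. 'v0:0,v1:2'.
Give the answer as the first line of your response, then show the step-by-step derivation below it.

v0:0,v1:1,v2:0,v3:0,v4:0,v5:1,v6:1,v7:0

step 1: output 3; order=[3]; indeg=(0,1,1,0,0,1,1,0)
step 2: output 0; order=[3,0]; indeg=(0,1,1,0,0,1,1,0)
step 3: output 4; order=[3,0,4]; indeg=(0,1,0,0,0,1,1,0)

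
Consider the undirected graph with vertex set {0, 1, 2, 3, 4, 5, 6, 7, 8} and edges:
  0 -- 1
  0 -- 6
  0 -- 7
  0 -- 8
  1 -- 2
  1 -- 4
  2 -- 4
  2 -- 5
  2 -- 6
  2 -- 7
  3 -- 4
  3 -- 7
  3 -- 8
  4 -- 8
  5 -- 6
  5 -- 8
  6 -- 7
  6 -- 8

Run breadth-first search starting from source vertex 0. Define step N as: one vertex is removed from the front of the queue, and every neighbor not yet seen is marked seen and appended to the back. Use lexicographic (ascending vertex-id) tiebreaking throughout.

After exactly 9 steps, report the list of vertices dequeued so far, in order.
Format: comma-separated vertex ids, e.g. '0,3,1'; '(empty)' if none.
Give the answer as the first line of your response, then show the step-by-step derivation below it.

0,1,6,7,8,2,4,5,3

step 1: dequeue 0; queue=[1,6,7,8]; order=0
step 2: dequeue 1; queue=[6,7,8,2,4]; order=0,1
step 3: dequeue 6; queue=[7,8,2,4,5]; order=0,1,6
step 4: dequeue 7; queue=[8,2,4,5,3]; order=0,1,6,7
step 5: dequeue 8; queue=[2,4,5,3]; order=0,1,6,7,8
step 6: dequeue 2; queue=[4,5,3]; order=0,1,6,7,8,2
step 7: dequeue 4; queue=[5,3]; order=0,1,6,7,8,2,4
step 8: dequeue 5; queue=[3]; order=0,1,6,7,8,2,4,5
step 9: dequeue 3; queue=[(empty)]; order=0,1,6,7,8,2,4,5,3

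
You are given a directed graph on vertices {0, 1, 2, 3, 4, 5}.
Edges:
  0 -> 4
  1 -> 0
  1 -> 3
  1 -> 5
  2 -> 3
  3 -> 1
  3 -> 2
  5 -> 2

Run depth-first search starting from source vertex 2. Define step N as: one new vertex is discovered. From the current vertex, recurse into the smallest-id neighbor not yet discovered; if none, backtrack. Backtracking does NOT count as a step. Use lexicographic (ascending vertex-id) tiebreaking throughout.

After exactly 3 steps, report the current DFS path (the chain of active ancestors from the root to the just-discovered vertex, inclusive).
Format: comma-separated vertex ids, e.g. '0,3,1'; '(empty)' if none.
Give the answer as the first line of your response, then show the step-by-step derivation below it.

2,3,1

step 1: discover 2; path=2; order=2
step 2: discover 3; path=2>3; order=2,3
step 3: discover 1; path=2>3>1; order=2,3,1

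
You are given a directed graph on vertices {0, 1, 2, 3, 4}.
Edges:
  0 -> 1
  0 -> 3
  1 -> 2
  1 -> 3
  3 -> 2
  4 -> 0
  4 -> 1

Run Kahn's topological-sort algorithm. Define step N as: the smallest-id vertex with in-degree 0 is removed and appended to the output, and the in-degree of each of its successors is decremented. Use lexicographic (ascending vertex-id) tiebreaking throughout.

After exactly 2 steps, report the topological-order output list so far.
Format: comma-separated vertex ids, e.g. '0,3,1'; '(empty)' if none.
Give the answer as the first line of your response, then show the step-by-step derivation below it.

4,0

step 1: output 4; order=[4]; indeg=(0,1,2,2,0)
step 2: output 0; order=[4,0]; indeg=(0,0,2,1,0)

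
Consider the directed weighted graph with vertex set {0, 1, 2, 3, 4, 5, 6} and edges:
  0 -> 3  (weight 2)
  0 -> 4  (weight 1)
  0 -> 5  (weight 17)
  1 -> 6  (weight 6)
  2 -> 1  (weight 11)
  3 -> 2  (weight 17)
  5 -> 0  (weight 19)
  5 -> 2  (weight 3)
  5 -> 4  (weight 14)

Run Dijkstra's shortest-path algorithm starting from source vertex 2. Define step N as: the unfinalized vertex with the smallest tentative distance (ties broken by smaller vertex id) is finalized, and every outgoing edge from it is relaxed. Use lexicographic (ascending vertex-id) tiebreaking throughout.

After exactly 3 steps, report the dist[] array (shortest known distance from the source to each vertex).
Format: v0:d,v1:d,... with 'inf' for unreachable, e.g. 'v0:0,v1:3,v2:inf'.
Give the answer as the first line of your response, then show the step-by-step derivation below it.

v0:inf,v1:11,v2:0,v3:inf,v4:inf,v5:inf,v6:17

step 1: dist = v0:inf,v1:11,v2:0,v3:inf,v4:inf,v5:inf,v6:inf
step 2: dist = v0:inf,v1:11,v2:0,v3:inf,v4:inf,v5:inf,v6:17
step 3: dist = v0:inf,v1:11,v2:0,v3:inf,v4:inf,v5:inf,v6:17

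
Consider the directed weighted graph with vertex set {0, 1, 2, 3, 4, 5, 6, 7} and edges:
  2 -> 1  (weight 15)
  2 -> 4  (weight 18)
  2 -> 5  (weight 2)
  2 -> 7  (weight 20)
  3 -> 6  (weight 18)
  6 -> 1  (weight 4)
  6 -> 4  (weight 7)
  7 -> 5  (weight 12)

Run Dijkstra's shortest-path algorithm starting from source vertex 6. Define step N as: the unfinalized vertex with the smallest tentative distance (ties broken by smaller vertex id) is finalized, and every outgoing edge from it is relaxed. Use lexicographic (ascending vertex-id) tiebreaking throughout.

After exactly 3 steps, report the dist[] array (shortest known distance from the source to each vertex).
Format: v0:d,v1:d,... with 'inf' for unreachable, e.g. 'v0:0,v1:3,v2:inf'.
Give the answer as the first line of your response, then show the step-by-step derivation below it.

v0:inf,v1:4,v2:inf,v3:inf,v4:7,v5:inf,v6:0,v7:inf

step 1: dist = v0:inf,v1:4,v2:inf,v3:inf,v4:7,v5:inf,v6:0,v7:inf
step 2: dist = v0:inf,v1:4,v2:inf,v3:inf,v4:7,v5:inf,v6:0,v7:inf
step 3: dist = v0:inf,v1:4,v2:inf,v3:inf,v4:7,v5:inf,v6:0,v7:inf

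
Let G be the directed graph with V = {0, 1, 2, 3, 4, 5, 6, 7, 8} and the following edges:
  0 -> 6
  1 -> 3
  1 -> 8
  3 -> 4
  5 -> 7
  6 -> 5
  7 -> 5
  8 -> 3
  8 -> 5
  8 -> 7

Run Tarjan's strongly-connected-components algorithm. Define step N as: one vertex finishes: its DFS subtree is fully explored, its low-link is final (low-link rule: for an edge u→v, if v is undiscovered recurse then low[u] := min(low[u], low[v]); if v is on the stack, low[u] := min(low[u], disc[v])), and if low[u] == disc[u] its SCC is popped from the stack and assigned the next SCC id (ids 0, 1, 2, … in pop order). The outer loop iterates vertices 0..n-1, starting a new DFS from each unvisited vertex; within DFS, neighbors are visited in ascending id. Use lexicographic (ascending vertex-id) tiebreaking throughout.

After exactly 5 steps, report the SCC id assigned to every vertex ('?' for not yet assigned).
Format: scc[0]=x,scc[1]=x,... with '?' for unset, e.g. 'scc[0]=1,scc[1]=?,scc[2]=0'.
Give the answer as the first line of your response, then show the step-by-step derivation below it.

scc[0]=2,scc[1]=?,scc[2]=?,scc[3]=?,scc[4]=3,scc[5]=0,scc[6]=1,scc[7]=0,scc[8]=?

step 1: low=(low[0]=0,low[1]=?,low[2]=?,low[3]=?,low[4]=?,low[5]=2,low[6]=1,low[7]=2,low[8]=?); scc=(scc[0]=?,scc[1]=?,scc[2]=?,scc[3]=?,scc[4]=?,scc[5]=?,scc[6]=?,scc[7]=?,scc[8]=?)
step 2: low=(low[0]=0,low[1]=?,low[2]=?,low[3]=?,low[4]=?,low[5]=2,low[6]=1,low[7]=2,low[8]=?); scc=(scc[0]=?,scc[1]=?,scc[2]=?,scc[3]=?,scc[4]=?,scc[5]=0,scc[6]=?,scc[7]=0,scc[8]=?)
step 3: low=(low[0]=0,low[1]=?,low[2]=?,low[3]=?,low[4]=?,low[5]=2,low[6]=1,low[7]=2,low[8]=?); scc=(scc[0]=?,scc[1]=?,scc[2]=?,scc[3]=?,scc[4]=?,scc[5]=0,scc[6]=1,scc[7]=0,scc[8]=?)
step 4: low=(low[0]=0,low[1]=?,low[2]=?,low[3]=?,low[4]=?,low[5]=2,low[6]=1,low[7]=2,low[8]=?); scc=(scc[0]=2,scc[1]=?,scc[2]=?,scc[3]=?,scc[4]=?,scc[5]=0,scc[6]=1,scc[7]=0,scc[8]=?)
step 5: low=(low[0]=0,low[1]=4,low[2]=?,low[3]=5,low[4]=6,low[5]=2,low[6]=1,low[7]=2,low[8]=?); scc=(scc[0]=2,scc[1]=?,scc[2]=?,scc[3]=?,scc[4]=3,scc[5]=0,scc[6]=1,scc[7]=0,scc[8]=?)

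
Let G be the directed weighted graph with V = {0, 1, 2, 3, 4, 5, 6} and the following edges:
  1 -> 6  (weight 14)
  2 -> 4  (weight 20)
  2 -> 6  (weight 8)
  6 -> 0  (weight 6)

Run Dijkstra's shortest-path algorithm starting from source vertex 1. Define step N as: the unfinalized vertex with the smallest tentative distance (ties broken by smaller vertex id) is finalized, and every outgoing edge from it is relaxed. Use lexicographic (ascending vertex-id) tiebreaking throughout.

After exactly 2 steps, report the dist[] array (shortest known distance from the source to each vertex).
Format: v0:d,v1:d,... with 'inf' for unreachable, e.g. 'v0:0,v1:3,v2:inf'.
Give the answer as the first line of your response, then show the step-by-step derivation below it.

v0:20,v1:0,v2:inf,v3:inf,v4:inf,v5:inf,v6:14

step 1: dist = v0:inf,v1:0,v2:inf,v3:inf,v4:inf,v5:inf,v6:14
step 2: dist = v0:20,v1:0,v2:inf,v3:inf,v4:inf,v5:inf,v6:14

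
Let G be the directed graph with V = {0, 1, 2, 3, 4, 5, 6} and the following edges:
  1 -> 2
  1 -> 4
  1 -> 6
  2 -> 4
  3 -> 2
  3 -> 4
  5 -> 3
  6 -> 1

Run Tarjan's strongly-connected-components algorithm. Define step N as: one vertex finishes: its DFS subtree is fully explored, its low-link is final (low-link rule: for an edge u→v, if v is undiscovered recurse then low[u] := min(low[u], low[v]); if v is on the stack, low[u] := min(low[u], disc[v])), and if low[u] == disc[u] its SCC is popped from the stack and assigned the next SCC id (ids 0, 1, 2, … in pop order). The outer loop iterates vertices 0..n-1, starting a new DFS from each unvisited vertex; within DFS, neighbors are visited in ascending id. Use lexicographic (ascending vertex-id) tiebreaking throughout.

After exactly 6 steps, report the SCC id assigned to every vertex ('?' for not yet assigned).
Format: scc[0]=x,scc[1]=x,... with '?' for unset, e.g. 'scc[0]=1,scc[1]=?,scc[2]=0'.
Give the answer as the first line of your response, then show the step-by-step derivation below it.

scc[0]=0,scc[1]=3,scc[2]=2,scc[3]=4,scc[4]=1,scc[5]=?,scc[6]=3

step 1: low=(low[0]=0,low[1]=?,low[2]=?,low[3]=?,low[4]=?,low[5]=?,low[6]=?); scc=(scc[0]=0,scc[1]=?,scc[2]=?,scc[3]=?,scc[4]=?,scc[5]=?,scc[6]=?)
step 2: low=(low[0]=0,low[1]=1,low[2]=2,low[3]=?,low[4]=3,low[5]=?,low[6]=?); scc=(scc[0]=0,scc[1]=?,scc[2]=?,scc[3]=?,scc[4]=1,scc[5]=?,scc[6]=?)
step 3: low=(low[0]=0,low[1]=1,low[2]=2,low[3]=?,low[4]=3,low[5]=?,low[6]=?); scc=(scc[0]=0,scc[1]=?,scc[2]=2,scc[3]=?,scc[4]=1,scc[5]=?,scc[6]=?)
step 4: low=(low[0]=0,low[1]=1,low[2]=2,low[3]=?,low[4]=3,low[5]=?,low[6]=1); scc=(scc[0]=0,scc[1]=?,scc[2]=2,scc[3]=?,scc[4]=1,scc[5]=?,scc[6]=?)
step 5: low=(low[0]=0,low[1]=1,low[2]=2,low[3]=?,low[4]=3,low[5]=?,low[6]=1); scc=(scc[0]=0,scc[1]=3,scc[2]=2,scc[3]=?,scc[4]=1,scc[5]=?,scc[6]=3)
step 6: low=(low[0]=0,low[1]=1,low[2]=2,low[3]=5,low[4]=3,low[5]=?,low[6]=1); scc=(scc[0]=0,scc[1]=3,scc[2]=2,scc[3]=4,scc[4]=1,scc[5]=?,scc[6]=3)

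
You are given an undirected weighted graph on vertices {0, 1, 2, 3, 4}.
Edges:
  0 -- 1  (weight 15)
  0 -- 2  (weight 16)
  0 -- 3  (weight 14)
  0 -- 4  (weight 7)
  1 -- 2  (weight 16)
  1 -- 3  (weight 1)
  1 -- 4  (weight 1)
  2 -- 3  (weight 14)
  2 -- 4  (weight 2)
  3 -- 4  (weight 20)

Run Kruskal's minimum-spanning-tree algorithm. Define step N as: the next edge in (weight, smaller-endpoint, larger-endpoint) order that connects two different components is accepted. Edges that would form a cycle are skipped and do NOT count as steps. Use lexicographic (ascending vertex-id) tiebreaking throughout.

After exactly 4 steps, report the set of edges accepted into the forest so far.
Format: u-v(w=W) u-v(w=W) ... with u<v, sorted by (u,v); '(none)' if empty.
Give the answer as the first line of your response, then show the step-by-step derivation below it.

0-4(w=7) 1-3(w=1) 1-4(w=1) 2-4(w=2)

step 1: add edge 1-3 (w=1); MST = {1-3(w=1)}
step 2: add edge 1-4 (w=1); MST = {1-3(w=1) 1-4(w=1)}
step 3: add edge 2-4 (w=2); MST = {1-3(w=1) 1-4(w=1) 2-4(w=2)}
step 4: add edge 0-4 (w=7); MST = {0-4(w=7) 1-3(w=1) 1-4(w=1) 2-4(w=2)}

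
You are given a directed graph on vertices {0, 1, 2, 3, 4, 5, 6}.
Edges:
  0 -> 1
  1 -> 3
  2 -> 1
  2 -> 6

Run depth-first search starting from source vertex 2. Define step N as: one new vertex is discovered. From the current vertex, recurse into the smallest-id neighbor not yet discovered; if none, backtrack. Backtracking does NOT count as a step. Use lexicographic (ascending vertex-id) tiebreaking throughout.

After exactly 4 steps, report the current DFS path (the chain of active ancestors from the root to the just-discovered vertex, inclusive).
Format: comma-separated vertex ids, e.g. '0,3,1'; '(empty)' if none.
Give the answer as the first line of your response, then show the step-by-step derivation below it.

2,6

step 1: discover 2; path=2; order=2
step 2: discover 1; path=2>1; order=2,1
step 3: discover 3; path=2>1>3; order=2,1,3
step 4: discover 6; path=2>6; order=2,1,3,6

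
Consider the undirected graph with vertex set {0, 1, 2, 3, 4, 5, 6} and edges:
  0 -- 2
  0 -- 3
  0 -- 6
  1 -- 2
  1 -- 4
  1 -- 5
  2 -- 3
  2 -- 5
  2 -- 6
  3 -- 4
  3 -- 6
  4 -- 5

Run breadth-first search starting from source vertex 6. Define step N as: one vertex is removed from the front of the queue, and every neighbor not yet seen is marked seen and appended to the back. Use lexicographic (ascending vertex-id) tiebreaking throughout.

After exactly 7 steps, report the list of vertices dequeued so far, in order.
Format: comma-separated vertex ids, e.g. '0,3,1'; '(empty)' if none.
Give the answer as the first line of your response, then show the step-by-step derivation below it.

6,0,2,3,1,5,4

step 1: dequeue 6; queue=[0,2,3]; order=6
step 2: dequeue 0; queue=[2,3]; order=6,0
step 3: dequeue 2; queue=[3,1,5]; order=6,0,2
step 4: dequeue 3; queue=[1,5,4]; order=6,0,2,3
step 5: dequeue 1; queue=[5,4]; order=6,0,2,3,1
step 6: dequeue 5; queue=[4]; order=6,0,2,3,1,5
step 7: dequeue 4; queue=[(empty)]; order=6,0,2,3,1,5,4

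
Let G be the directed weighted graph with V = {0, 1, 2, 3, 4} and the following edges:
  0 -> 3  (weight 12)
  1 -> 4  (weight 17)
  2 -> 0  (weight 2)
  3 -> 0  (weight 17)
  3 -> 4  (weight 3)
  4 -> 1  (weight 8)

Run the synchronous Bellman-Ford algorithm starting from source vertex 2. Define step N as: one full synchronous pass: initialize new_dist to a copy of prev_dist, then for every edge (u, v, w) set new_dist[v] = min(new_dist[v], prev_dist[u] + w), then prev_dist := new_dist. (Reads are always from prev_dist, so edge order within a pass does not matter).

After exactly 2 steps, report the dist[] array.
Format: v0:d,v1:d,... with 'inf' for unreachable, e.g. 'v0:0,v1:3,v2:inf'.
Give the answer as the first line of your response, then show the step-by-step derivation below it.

v0:2,v1:inf,v2:0,v3:14,v4:inf

step 1: dist = v0:2,v1:inf,v2:0,v3:inf,v4:inf
step 2: dist = v0:2,v1:inf,v2:0,v3:14,v4:inf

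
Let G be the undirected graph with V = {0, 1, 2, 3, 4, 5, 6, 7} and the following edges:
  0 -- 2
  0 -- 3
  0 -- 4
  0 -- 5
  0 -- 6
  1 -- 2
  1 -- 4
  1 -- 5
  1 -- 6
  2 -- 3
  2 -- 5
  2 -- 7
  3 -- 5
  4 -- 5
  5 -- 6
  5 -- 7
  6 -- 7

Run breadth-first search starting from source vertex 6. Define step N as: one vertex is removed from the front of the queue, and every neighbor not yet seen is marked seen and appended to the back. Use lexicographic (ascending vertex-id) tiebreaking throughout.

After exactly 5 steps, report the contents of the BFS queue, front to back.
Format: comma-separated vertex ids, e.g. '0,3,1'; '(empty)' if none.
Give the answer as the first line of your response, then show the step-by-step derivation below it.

2,3,4

step 1: dequeue 6; queue=[0,1,5,7]; order=6
step 2: dequeue 0; queue=[1,5,7,2,3,4]; order=6,0
step 3: dequeue 1; queue=[5,7,2,3,4]; order=6,0,1
step 4: dequeue 5; queue=[7,2,3,4]; order=6,0,1,5
step 5: dequeue 7; queue=[2,3,4]; order=6,0,1,5,7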